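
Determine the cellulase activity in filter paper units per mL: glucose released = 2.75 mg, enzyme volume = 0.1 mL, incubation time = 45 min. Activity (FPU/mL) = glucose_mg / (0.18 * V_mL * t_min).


Activity = glucose_mg / (0.18 mg/umol * V_mL * t_min)
= 2.75 / (0.18 * 0.1 * 45)
= 3.3951 FPU/mL

3.3951 FPU/mL


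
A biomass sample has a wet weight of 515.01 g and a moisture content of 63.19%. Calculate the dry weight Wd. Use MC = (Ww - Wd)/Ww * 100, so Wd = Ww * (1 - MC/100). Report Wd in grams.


Wd = Ww * (1 - MC/100)
= 515.01 * (1 - 63.19/100)
= 189.5752 g

189.5752 g


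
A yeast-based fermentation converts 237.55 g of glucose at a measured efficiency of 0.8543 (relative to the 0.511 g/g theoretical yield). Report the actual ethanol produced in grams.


Actual ethanol: m = 0.511 * 237.55 * 0.8543
m = 103.7018 g

103.7018 g


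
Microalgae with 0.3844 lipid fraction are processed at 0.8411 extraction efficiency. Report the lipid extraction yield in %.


Y = lipid_content * extraction_eff * 100
= 0.3844 * 0.8411 * 100
= 32.3319%

32.3319%


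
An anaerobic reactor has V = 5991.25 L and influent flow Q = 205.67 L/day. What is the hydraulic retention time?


HRT = V / Q
= 5991.25 / 205.67
= 29.1304 days

29.1304 days


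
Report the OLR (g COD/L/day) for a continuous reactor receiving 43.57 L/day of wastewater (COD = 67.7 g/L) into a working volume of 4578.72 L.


OLR = Q * S / V
= 43.57 * 67.7 / 4578.72
= 0.6442 g/L/day

0.6442 g/L/day


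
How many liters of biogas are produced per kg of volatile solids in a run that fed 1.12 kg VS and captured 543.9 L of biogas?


Y = V / VS
= 543.9 / 1.12
= 485.6250 L/kg VS

485.6250 L/kg VS


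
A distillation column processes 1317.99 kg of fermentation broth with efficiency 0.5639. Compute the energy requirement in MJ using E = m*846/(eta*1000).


E = m * 846 / (eta * 1000)
= 1317.99 * 846 / (0.5639 * 1000)
= 1977.3356 MJ

1977.3356 MJ


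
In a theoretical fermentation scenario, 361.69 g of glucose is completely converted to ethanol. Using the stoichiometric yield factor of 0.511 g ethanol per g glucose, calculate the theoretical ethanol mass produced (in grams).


Theoretical ethanol yield: m_EtOH = 0.511 * m_glucose
m_EtOH = 0.511 * 361.69 = 184.8236 g

184.8236 g


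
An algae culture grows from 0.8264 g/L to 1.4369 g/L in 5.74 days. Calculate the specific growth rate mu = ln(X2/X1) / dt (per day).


mu = ln(X2/X1) / dt
= ln(1.4369/0.8264) / 5.74
= 0.0964 per day

0.0964 per day


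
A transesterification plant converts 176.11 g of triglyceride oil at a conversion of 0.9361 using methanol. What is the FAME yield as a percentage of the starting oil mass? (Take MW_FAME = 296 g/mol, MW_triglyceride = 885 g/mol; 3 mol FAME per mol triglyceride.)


m_FAME = oil * conv * (3 * 296 / 885) = oil * conv * (888/885)
= 176.11 * 0.9361 * 888 / 885
= 165.4154 g
Y = m_FAME / oil * 100 = conv * (888/885) * 100
= 0.9361 * 888 / 885 * 100
= 93.93%

93.93%


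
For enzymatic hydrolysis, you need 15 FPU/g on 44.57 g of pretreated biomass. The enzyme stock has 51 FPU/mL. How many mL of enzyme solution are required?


V = dosage * m_sub / activity
V = 15 * 44.57 / 51
V = 13.1088 mL

13.1088 mL


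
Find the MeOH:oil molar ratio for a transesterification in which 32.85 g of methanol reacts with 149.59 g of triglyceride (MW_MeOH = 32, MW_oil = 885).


Molar ratio = n_MeOH / n_oil = (MeOH/32) / (oil/885) = (MeOH * 885) / (32 * oil)
= (32.85 * 885) / (32 * 149.59)
= 6.0733

6.0733


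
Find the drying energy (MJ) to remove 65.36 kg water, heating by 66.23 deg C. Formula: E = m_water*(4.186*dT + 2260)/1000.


E = m_water * (4.186 * dT + 2260) / 1000
= 65.36 * (4.186 * 66.23 + 2260) / 1000
= 165.8339 MJ

165.8339 MJ


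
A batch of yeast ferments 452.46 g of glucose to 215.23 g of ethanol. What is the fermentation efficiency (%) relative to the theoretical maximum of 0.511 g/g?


Fermentation efficiency = (actual / (0.511 * glucose)) * 100
= (215.23 / (0.511 * 452.46)) * 100
= 93.0897%

93.0897%


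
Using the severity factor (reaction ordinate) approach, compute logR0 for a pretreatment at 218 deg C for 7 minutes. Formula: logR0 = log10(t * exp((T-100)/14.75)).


logR0 = log10(t * exp((T - 100) / 14.75))
= log10(7 * exp((218 - 100) / 14.75))
= 4.3195

4.3195


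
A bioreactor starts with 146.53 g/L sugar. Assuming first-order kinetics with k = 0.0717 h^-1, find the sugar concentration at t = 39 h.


S = S0 * exp(-k * t)
S = 146.53 * exp(-0.0717 * 39)
S = 8.9435 g/L

8.9435 g/L


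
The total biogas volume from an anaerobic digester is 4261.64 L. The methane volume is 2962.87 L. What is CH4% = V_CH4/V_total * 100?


CH4% = V_CH4 / V_total * 100
= 2962.87 / 4261.64 * 100
= 69.5242%

69.5242%


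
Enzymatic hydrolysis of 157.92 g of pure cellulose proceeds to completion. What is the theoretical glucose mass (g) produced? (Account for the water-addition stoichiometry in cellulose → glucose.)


glucose = cellulose * 180/162
= 157.92 * 180/162
= 175.4667 g

175.4667 g


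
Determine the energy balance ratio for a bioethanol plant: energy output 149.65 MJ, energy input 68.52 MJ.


EROI = E_out / E_in
= 149.65 / 68.52
= 2.1840

2.1840


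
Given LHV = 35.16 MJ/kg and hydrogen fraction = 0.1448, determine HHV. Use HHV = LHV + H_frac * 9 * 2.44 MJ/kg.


HHV = LHV + H_frac * 9 * 2.44
= 35.16 + 0.1448 * 9 * 2.44
= 38.3398 MJ/kg

38.3398 MJ/kg


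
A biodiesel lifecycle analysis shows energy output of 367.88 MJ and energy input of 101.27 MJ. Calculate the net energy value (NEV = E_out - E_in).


NEV = E_out - E_in
= 367.88 - 101.27
= 266.6100 MJ

266.6100 MJ


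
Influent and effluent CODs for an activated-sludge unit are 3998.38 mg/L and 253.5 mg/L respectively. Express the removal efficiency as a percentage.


eta = (COD_in - COD_out) / COD_in * 100
= (3998.38 - 253.5) / 3998.38 * 100
= 93.6599%

93.6599%


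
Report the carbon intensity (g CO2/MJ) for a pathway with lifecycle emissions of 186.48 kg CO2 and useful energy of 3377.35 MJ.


CI = CO2 * 1000 / E
= 186.48 * 1000 / 3377.35
= 55.2149 g CO2/MJ

55.2149 g CO2/MJ


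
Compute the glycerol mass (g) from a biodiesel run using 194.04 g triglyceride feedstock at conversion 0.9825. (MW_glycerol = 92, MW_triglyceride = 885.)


glycerol = oil * conv * (92/885)
= 194.04 * 0.9825 * 92 / 885
= 19.8184 g

19.8184 g


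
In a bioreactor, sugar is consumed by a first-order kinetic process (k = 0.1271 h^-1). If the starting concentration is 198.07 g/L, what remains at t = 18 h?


S = S0 * exp(-k * t)
S = 198.07 * exp(-0.1271 * 18)
S = 20.1020 g/L

20.1020 g/L


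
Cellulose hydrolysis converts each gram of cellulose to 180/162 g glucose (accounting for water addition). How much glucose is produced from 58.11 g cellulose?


glucose = cellulose * 180/162
= 58.11 * 180/162
= 64.5667 g

64.5667 g


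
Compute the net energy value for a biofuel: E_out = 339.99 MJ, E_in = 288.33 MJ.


NEV = E_out - E_in
= 339.99 - 288.33
= 51.6600 MJ

51.6600 MJ


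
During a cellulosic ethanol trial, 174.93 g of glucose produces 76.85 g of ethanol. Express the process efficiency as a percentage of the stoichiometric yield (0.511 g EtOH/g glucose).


Fermentation efficiency = (actual / (0.511 * glucose)) * 100
= (76.85 / (0.511 * 174.93)) * 100
= 85.9723%

85.9723%


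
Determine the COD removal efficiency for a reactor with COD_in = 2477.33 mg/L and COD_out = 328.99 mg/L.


eta = (COD_in - COD_out) / COD_in * 100
= (2477.33 - 328.99) / 2477.33 * 100
= 86.7200%

86.7200%


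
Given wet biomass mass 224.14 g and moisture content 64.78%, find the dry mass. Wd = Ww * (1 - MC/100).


Wd = Ww * (1 - MC/100)
= 224.14 * (1 - 64.78/100)
= 78.9421 g

78.9421 g


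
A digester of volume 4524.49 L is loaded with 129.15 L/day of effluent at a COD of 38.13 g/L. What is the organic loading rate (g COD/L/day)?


OLR = Q * S / V
= 129.15 * 38.13 / 4524.49
= 1.0884 g/L/day

1.0884 g/L/day


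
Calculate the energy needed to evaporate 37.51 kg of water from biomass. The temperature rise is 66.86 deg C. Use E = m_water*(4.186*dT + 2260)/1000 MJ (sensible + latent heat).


E = m_water * (4.186 * dT + 2260) / 1000
= 37.51 * (4.186 * 66.86 + 2260) / 1000
= 95.2707 MJ

95.2707 MJ


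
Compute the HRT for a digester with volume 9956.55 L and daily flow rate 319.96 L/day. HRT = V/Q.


HRT = V / Q
= 9956.55 / 319.96
= 31.1181 days

31.1181 days


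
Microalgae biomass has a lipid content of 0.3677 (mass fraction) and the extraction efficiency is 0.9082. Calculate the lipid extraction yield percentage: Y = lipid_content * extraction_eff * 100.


Y = lipid_content * extraction_eff * 100
= 0.3677 * 0.9082 * 100
= 33.3945%

33.3945%


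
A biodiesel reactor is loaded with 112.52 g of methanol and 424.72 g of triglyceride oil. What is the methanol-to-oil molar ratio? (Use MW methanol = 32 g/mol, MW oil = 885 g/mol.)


Molar ratio = n_MeOH / n_oil = (MeOH/32) / (oil/885) = (MeOH * 885) / (32 * oil)
= (112.52 * 885) / (32 * 424.72)
= 7.3269

7.3269


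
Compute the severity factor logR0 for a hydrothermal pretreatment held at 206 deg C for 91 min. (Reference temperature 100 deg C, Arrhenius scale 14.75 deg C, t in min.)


logR0 = log10(t * exp((T - 100) / 14.75))
= log10(91 * exp((206 - 100) / 14.75))
= 5.0801

5.0801


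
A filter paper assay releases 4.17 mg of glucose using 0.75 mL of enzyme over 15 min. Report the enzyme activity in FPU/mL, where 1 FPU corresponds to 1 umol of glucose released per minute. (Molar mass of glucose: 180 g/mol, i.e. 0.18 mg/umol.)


Activity = glucose_mg / (0.18 mg/umol * V_mL * t_min)
= 4.17 / (0.18 * 0.75 * 15)
= 2.0593 FPU/mL

2.0593 FPU/mL


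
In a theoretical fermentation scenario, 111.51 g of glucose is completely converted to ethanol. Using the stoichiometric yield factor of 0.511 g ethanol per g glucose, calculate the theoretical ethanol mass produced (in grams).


Theoretical ethanol yield: m_EtOH = 0.511 * m_glucose
m_EtOH = 0.511 * 111.51 = 56.9816 g

56.9816 g


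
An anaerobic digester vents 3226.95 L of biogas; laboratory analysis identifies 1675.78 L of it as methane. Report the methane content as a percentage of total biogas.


CH4% = V_CH4 / V_total * 100
= 1675.78 / 3226.95 * 100
= 51.9308%

51.9308%


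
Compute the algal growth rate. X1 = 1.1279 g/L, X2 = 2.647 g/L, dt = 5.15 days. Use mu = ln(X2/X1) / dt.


mu = ln(X2/X1) / dt
= ln(2.647/1.1279) / 5.15
= 0.1656 per day

0.1656 per day


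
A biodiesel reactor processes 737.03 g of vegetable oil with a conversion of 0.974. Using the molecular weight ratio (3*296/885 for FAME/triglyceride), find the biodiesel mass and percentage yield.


m_FAME = oil * conv * (3 * 296 / 885) = oil * conv * (888/885)
= 737.03 * 0.974 * 888 / 885
= 720.3007 g
Y = m_FAME / oil * 100 = conv * (888/885) * 100
= 0.974 * 888 / 885 * 100
= 97.73%

720.3007 g FAME; Y = 97.73%


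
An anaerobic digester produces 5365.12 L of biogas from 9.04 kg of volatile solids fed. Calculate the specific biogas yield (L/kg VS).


Y = V / VS
= 5365.12 / 9.04
= 593.4867 L/kg VS

593.4867 L/kg VS


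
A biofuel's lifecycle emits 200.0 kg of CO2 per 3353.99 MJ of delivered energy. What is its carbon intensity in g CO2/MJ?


CI = CO2 * 1000 / E
= 200.0 * 1000 / 3353.99
= 59.6305 g CO2/MJ

59.6305 g CO2/MJ


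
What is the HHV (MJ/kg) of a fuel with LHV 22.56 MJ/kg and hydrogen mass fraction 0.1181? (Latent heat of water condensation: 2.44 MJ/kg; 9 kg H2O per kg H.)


HHV = LHV + H_frac * 9 * 2.44
= 22.56 + 0.1181 * 9 * 2.44
= 25.1535 MJ/kg

25.1535 MJ/kg


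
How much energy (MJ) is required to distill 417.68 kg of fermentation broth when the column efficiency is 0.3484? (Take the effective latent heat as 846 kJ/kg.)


E = m * 846 / (eta * 1000)
= 417.68 * 846 / (0.3484 * 1000)
= 1014.2287 MJ

1014.2287 MJ


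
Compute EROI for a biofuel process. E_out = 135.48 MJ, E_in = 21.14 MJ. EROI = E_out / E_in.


EROI = E_out / E_in
= 135.48 / 21.14
= 6.4087

6.4087


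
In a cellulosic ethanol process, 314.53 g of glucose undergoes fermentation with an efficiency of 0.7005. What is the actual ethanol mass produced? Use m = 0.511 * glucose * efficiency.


Actual ethanol: m = 0.511 * 314.53 * 0.7005
m = 112.5877 g

112.5877 g


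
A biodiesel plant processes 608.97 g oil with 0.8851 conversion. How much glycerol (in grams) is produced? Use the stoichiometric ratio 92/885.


glycerol = oil * conv * (92/885)
= 608.97 * 0.8851 * 92 / 885
= 56.0316 g

56.0316 g


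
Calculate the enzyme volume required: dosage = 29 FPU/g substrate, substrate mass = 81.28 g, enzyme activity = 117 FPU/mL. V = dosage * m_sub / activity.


V = dosage * m_sub / activity
V = 29 * 81.28 / 117
V = 20.1463 mL

20.1463 mL


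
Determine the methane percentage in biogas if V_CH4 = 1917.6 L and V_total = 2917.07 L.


CH4% = V_CH4 / V_total * 100
= 1917.6 / 2917.07 * 100
= 65.7372%

65.7372%


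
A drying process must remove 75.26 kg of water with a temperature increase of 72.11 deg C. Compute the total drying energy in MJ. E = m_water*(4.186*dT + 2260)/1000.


E = m_water * (4.186 * dT + 2260) / 1000
= 75.26 * (4.186 * 72.11 + 2260) / 1000
= 192.8050 MJ

192.8050 MJ


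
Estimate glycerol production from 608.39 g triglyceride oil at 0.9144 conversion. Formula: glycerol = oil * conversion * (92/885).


glycerol = oil * conv * (92/885)
= 608.39 * 0.9144 * 92 / 885
= 57.8313 g

57.8313 g


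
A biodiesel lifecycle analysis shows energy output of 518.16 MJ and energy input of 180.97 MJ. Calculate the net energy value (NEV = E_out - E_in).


NEV = E_out - E_in
= 518.16 - 180.97
= 337.1900 MJ

337.1900 MJ


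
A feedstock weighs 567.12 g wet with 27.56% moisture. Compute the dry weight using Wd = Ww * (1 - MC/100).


Wd = Ww * (1 - MC/100)
= 567.12 * (1 - 27.56/100)
= 410.8217 g

410.8217 g


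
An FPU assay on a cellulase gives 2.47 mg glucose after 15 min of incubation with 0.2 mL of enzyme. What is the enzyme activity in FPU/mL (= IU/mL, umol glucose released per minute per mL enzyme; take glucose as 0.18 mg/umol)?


Activity = glucose_mg / (0.18 mg/umol * V_mL * t_min)
= 2.47 / (0.18 * 0.2 * 15)
= 4.5741 FPU/mL

4.5741 FPU/mL


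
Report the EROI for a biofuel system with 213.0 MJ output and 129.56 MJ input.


EROI = E_out / E_in
= 213.0 / 129.56
= 1.6440

1.6440


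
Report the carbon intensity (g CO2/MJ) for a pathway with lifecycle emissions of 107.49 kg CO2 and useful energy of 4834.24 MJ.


CI = CO2 * 1000 / E
= 107.49 * 1000 / 4834.24
= 22.2351 g CO2/MJ

22.2351 g CO2/MJ


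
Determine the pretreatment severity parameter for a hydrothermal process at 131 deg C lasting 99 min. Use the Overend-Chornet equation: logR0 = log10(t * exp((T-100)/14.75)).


logR0 = log10(t * exp((T - 100) / 14.75))
= log10(99 * exp((131 - 100) / 14.75))
= 2.9084

2.9084


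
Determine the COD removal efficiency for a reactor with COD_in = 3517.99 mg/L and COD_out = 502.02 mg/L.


eta = (COD_in - COD_out) / COD_in * 100
= (3517.99 - 502.02) / 3517.99 * 100
= 85.7299%

85.7299%


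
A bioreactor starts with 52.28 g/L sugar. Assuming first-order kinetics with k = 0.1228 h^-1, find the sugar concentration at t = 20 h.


S = S0 * exp(-k * t)
S = 52.28 * exp(-0.1228 * 20)
S = 4.4844 g/L

4.4844 g/L


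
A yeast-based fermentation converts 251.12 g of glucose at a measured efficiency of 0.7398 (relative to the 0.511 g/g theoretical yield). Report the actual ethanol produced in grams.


Actual ethanol: m = 0.511 * 251.12 * 0.7398
m = 94.9329 g

94.9329 g


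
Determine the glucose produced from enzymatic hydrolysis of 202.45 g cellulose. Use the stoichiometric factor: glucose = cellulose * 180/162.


glucose = cellulose * 180/162
= 202.45 * 180/162
= 224.9444 g

224.9444 g


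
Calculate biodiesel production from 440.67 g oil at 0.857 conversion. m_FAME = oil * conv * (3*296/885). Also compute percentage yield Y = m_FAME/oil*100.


m_FAME = oil * conv * (3 * 296 / 885) = oil * conv * (888/885)
= 440.67 * 0.857 * 888 / 885
= 378.9344 g
Y = m_FAME / oil * 100 = conv * (888/885) * 100
= 0.857 * 888 / 885 * 100
= 85.99%

378.9344 g FAME; Y = 85.99%


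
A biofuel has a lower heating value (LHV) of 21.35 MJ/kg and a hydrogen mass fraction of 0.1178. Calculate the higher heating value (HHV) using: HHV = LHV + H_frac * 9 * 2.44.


HHV = LHV + H_frac * 9 * 2.44
= 21.35 + 0.1178 * 9 * 2.44
= 23.9369 MJ/kg

23.9369 MJ/kg


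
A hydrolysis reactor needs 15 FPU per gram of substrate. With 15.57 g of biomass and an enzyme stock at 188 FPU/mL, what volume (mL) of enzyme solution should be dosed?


V = dosage * m_sub / activity
V = 15 * 15.57 / 188
V = 1.2423 mL

1.2423 mL


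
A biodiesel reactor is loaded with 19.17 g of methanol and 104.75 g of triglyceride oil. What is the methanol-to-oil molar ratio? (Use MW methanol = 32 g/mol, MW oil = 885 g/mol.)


Molar ratio = n_MeOH / n_oil = (MeOH/32) / (oil/885) = (MeOH * 885) / (32 * oil)
= (19.17 * 885) / (32 * 104.75)
= 5.0613

5.0613


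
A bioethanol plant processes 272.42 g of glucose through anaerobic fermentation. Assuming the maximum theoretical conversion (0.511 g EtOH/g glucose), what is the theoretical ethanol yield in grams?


Theoretical ethanol yield: m_EtOH = 0.511 * m_glucose
m_EtOH = 0.511 * 272.42 = 139.2066 g

139.2066 g


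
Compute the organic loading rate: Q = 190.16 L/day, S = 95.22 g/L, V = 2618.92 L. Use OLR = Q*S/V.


OLR = Q * S / V
= 190.16 * 95.22 / 2618.92
= 6.9139 g/L/day

6.9139 g/L/day


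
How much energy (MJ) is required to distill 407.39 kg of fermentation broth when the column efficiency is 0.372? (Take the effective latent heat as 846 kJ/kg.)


E = m * 846 / (eta * 1000)
= 407.39 * 846 / (0.372 * 1000)
= 926.4837 MJ

926.4837 MJ


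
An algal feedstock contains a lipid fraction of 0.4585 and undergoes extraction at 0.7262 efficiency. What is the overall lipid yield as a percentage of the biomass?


Y = lipid_content * extraction_eff * 100
= 0.4585 * 0.7262 * 100
= 33.2963%

33.2963%


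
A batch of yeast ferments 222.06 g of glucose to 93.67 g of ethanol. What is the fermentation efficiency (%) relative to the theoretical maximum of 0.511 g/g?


Fermentation efficiency = (actual / (0.511 * glucose)) * 100
= (93.67 / (0.511 * 222.06)) * 100
= 82.5485%

82.5485%


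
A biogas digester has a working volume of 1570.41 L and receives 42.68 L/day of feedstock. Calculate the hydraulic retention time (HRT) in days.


HRT = V / Q
= 1570.41 / 42.68
= 36.7950 days

36.7950 days


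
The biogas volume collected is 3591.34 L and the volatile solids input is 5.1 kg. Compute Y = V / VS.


Y = V / VS
= 3591.34 / 5.1
= 704.1843 L/kg VS

704.1843 L/kg VS


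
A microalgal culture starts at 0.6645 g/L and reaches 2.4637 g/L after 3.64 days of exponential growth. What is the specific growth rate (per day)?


mu = ln(X2/X1) / dt
= ln(2.4637/0.6645) / 3.64
= 0.3600 per day

0.3600 per day


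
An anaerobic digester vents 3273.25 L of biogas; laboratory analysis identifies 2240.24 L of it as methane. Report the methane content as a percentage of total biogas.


CH4% = V_CH4 / V_total * 100
= 2240.24 / 3273.25 * 100
= 68.4408%

68.4408%


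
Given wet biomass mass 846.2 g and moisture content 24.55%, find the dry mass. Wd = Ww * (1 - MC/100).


Wd = Ww * (1 - MC/100)
= 846.2 * (1 - 24.55/100)
= 638.4579 g

638.4579 g


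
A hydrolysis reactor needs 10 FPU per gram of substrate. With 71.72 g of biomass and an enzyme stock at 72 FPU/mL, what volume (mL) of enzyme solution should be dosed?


V = dosage * m_sub / activity
V = 10 * 71.72 / 72
V = 9.9611 mL

9.9611 mL


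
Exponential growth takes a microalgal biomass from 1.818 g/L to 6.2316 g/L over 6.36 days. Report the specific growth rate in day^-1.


mu = ln(X2/X1) / dt
= ln(6.2316/1.818) / 6.36
= 0.1937 per day

0.1937 per day


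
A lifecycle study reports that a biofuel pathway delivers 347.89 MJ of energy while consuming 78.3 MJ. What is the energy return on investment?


EROI = E_out / E_in
= 347.89 / 78.3
= 4.4430

4.4430


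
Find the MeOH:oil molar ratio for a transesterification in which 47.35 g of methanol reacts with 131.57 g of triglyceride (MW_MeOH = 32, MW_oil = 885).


Molar ratio = n_MeOH / n_oil = (MeOH/32) / (oil/885) = (MeOH * 885) / (32 * oil)
= (47.35 * 885) / (32 * 131.57)
= 9.9531

9.9531


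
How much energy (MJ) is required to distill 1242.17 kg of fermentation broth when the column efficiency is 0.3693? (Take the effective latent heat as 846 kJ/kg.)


E = m * 846 / (eta * 1000)
= 1242.17 * 846 / (0.3693 * 1000)
= 2845.5885 MJ

2845.5885 MJ


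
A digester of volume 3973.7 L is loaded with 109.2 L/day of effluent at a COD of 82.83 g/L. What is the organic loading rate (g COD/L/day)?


OLR = Q * S / V
= 109.2 * 82.83 / 3973.7
= 2.2762 g/L/day

2.2762 g/L/day


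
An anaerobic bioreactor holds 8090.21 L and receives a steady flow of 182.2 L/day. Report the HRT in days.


HRT = V / Q
= 8090.21 / 182.2
= 44.4029 days

44.4029 days


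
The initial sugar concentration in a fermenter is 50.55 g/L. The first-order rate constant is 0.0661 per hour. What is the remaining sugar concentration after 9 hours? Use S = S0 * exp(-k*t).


S = S0 * exp(-k * t)
S = 50.55 * exp(-0.0661 * 9)
S = 27.8843 g/L

27.8843 g/L


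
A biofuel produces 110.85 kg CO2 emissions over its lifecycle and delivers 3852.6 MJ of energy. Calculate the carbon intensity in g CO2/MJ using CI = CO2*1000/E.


CI = CO2 * 1000 / E
= 110.85 * 1000 / 3852.6
= 28.7728 g CO2/MJ

28.7728 g CO2/MJ


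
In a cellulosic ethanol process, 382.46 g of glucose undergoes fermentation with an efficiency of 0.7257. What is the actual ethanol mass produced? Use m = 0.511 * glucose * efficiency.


Actual ethanol: m = 0.511 * 382.46 * 0.7257
m = 141.8287 g

141.8287 g


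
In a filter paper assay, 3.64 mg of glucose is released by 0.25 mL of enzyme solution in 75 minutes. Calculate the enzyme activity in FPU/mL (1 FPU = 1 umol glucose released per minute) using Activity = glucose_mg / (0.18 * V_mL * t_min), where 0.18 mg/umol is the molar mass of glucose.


Activity = glucose_mg / (0.18 mg/umol * V_mL * t_min)
= 3.64 / (0.18 * 0.25 * 75)
= 1.0785 FPU/mL

1.0785 FPU/mL


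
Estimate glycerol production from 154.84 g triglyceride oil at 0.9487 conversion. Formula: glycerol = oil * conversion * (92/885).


glycerol = oil * conv * (92/885)
= 154.84 * 0.9487 * 92 / 885
= 15.2706 g

15.2706 g


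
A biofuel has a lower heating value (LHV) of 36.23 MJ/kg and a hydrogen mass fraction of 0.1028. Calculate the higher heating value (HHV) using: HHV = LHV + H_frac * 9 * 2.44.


HHV = LHV + H_frac * 9 * 2.44
= 36.23 + 0.1028 * 9 * 2.44
= 38.4875 MJ/kg

38.4875 MJ/kg


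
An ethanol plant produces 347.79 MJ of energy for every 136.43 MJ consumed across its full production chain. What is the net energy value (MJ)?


NEV = E_out - E_in
= 347.79 - 136.43
= 211.3600 MJ

211.3600 MJ


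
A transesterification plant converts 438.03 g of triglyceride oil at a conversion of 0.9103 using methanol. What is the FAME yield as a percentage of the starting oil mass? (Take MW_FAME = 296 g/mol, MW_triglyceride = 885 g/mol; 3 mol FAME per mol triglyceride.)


m_FAME = oil * conv * (3 * 296 / 885) = oil * conv * (888/885)
= 438.03 * 0.9103 * 888 / 885
= 400.0904 g
Y = m_FAME / oil * 100 = conv * (888/885) * 100
= 0.9103 * 888 / 885 * 100
= 91.34%

91.34%


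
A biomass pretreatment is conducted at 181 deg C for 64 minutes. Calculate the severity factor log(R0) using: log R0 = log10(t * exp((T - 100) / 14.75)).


logR0 = log10(t * exp((T - 100) / 14.75))
= log10(64 * exp((181 - 100) / 14.75))
= 4.1911

4.1911


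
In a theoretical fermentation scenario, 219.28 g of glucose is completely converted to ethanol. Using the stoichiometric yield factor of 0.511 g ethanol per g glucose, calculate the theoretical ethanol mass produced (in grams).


Theoretical ethanol yield: m_EtOH = 0.511 * m_glucose
m_EtOH = 0.511 * 219.28 = 112.0521 g

112.0521 g


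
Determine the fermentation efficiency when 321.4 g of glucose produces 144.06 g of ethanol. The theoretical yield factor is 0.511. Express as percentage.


Fermentation efficiency = (actual / (0.511 * glucose)) * 100
= (144.06 / (0.511 * 321.4)) * 100
= 87.7156%

87.7156%


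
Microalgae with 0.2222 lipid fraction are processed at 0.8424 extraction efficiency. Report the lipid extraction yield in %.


Y = lipid_content * extraction_eff * 100
= 0.2222 * 0.8424 * 100
= 18.7181%

18.7181%


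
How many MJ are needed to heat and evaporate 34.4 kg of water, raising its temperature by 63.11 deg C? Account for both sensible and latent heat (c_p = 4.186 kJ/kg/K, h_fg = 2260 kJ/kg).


E = m_water * (4.186 * dT + 2260) / 1000
= 34.4 * (4.186 * 63.11 + 2260) / 1000
= 86.8317 MJ

86.8317 MJ


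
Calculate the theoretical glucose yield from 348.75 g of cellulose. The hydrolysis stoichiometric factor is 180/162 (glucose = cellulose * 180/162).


glucose = cellulose * 180/162
= 348.75 * 180/162
= 387.5000 g

387.5000 g


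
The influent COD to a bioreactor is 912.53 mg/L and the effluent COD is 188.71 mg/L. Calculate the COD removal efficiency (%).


eta = (COD_in - COD_out) / COD_in * 100
= (912.53 - 188.71) / 912.53 * 100
= 79.3201%

79.3201%


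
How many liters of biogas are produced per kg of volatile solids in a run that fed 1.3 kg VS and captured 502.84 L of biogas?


Y = V / VS
= 502.84 / 1.3
= 386.8000 L/kg VS

386.8000 L/kg VS


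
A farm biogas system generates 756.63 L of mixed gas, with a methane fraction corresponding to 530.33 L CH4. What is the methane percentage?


CH4% = V_CH4 / V_total * 100
= 530.33 / 756.63 * 100
= 70.0911%

70.0911%


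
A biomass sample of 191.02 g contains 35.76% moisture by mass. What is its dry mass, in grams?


Wd = Ww * (1 - MC/100)
= 191.02 * (1 - 35.76/100)
= 122.7112 g

122.7112 g


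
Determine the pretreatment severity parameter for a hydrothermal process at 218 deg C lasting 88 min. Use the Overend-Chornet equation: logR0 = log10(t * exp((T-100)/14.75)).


logR0 = log10(t * exp((T - 100) / 14.75))
= log10(88 * exp((218 - 100) / 14.75))
= 5.4188

5.4188


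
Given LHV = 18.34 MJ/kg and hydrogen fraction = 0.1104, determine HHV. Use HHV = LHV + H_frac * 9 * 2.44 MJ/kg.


HHV = LHV + H_frac * 9 * 2.44
= 18.34 + 0.1104 * 9 * 2.44
= 20.7644 MJ/kg

20.7644 MJ/kg


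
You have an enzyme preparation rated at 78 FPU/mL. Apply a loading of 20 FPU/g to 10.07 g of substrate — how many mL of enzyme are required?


V = dosage * m_sub / activity
V = 20 * 10.07 / 78
V = 2.5821 mL

2.5821 mL


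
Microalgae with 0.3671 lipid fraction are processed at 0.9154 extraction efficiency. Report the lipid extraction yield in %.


Y = lipid_content * extraction_eff * 100
= 0.3671 * 0.9154 * 100
= 33.6043%

33.6043%


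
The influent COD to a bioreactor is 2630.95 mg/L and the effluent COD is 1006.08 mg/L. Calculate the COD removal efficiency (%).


eta = (COD_in - COD_out) / COD_in * 100
= (2630.95 - 1006.08) / 2630.95 * 100
= 61.7598%

61.7598%


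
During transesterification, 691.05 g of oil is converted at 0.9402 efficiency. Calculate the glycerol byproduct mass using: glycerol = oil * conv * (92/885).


glycerol = oil * conv * (92/885)
= 691.05 * 0.9402 * 92 / 885
= 67.5421 g

67.5421 g


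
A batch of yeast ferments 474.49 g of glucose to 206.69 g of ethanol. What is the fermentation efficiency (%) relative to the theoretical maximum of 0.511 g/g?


Fermentation efficiency = (actual / (0.511 * glucose)) * 100
= (206.69 / (0.511 * 474.49)) * 100
= 85.2455%

85.2455%


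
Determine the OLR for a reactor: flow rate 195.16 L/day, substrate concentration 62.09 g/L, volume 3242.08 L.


OLR = Q * S / V
= 195.16 * 62.09 / 3242.08
= 3.7376 g/L/day

3.7376 g/L/day


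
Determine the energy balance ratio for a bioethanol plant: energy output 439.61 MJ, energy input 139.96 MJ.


EROI = E_out / E_in
= 439.61 / 139.96
= 3.1410

3.1410


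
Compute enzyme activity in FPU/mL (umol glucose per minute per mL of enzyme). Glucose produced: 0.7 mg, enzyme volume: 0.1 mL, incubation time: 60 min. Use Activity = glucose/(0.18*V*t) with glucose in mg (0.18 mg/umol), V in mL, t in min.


Activity = glucose_mg / (0.18 mg/umol * V_mL * t_min)
= 0.7 / (0.18 * 0.1 * 60)
= 0.6481 FPU/mL

0.6481 FPU/mL


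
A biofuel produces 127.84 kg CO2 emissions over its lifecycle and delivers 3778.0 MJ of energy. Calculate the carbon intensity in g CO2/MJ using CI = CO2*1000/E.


CI = CO2 * 1000 / E
= 127.84 * 1000 / 3778.0
= 33.8380 g CO2/MJ

33.8380 g CO2/MJ


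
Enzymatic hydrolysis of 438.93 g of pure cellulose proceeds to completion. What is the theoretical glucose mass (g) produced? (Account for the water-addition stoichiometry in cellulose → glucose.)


glucose = cellulose * 180/162
= 438.93 * 180/162
= 487.7000 g

487.7000 g


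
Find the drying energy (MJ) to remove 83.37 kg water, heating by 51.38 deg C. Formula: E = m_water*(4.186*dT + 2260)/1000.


E = m_water * (4.186 * dT + 2260) / 1000
= 83.37 * (4.186 * 51.38 + 2260) / 1000
= 206.3471 MJ

206.3471 MJ


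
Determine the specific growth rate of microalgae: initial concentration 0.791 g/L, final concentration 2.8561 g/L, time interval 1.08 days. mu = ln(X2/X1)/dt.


mu = ln(X2/X1) / dt
= ln(2.8561/0.791) / 1.08
= 1.1888 per day

1.1888 per day


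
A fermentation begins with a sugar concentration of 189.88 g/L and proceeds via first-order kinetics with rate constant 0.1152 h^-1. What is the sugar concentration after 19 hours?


S = S0 * exp(-k * t)
S = 189.88 * exp(-0.1152 * 19)
S = 21.2763 g/L

21.2763 g/L


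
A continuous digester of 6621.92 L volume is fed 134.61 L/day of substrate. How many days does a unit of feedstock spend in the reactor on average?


HRT = V / Q
= 6621.92 / 134.61
= 49.1934 days

49.1934 days


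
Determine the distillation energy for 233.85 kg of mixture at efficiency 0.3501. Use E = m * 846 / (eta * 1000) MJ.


E = m * 846 / (eta * 1000)
= 233.85 * 846 / (0.3501 * 1000)
= 565.0874 MJ

565.0874 MJ


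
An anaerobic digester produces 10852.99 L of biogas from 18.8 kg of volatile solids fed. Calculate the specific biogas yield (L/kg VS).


Y = V / VS
= 10852.99 / 18.8
= 577.2867 L/kg VS

577.2867 L/kg VS


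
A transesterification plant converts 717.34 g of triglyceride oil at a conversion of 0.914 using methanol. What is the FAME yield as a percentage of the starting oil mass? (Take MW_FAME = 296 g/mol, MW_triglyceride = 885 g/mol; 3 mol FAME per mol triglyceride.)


m_FAME = oil * conv * (3 * 296 / 885) = oil * conv * (888/885)
= 717.34 * 0.914 * 888 / 885
= 657.8713 g
Y = m_FAME / oil * 100 = conv * (888/885) * 100
= 0.914 * 888 / 885 * 100
= 91.71%

91.71%


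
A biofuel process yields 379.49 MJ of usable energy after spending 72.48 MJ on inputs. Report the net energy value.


NEV = E_out - E_in
= 379.49 - 72.48
= 307.0100 MJ

307.0100 MJ


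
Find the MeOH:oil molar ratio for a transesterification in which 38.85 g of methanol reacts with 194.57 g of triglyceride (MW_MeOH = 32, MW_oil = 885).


Molar ratio = n_MeOH / n_oil = (MeOH/32) / (oil/885) = (MeOH * 885) / (32 * oil)
= (38.85 * 885) / (32 * 194.57)
= 5.5222

5.5222


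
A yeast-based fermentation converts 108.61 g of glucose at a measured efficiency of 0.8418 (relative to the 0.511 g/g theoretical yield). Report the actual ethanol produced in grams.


Actual ethanol: m = 0.511 * 108.61 * 0.8418
m = 46.7197 g

46.7197 g


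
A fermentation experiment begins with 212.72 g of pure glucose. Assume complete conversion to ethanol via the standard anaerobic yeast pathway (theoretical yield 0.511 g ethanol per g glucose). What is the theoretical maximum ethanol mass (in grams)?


Theoretical ethanol yield: m_EtOH = 0.511 * m_glucose
m_EtOH = 0.511 * 212.72 = 108.6999 g

108.6999 g


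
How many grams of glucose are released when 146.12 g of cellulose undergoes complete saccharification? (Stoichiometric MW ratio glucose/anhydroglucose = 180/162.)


glucose = cellulose * 180/162
= 146.12 * 180/162
= 162.3556 g

162.3556 g


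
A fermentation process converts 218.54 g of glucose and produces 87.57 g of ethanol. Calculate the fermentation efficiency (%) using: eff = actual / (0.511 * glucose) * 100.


Fermentation efficiency = (actual / (0.511 * glucose)) * 100
= (87.57 / (0.511 * 218.54)) * 100
= 78.4158%

78.4158%


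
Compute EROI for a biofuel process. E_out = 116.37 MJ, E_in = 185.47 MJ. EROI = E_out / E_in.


EROI = E_out / E_in
= 116.37 / 185.47
= 0.6274

0.6274


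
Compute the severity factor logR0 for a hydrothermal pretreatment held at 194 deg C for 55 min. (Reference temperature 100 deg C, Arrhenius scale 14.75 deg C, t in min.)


logR0 = log10(t * exp((T - 100) / 14.75))
= log10(55 * exp((194 - 100) / 14.75))
= 4.5081

4.5081


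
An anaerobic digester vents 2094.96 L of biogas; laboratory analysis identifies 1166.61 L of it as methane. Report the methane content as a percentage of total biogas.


CH4% = V_CH4 / V_total * 100
= 1166.61 / 2094.96 * 100
= 55.6865%

55.6865%


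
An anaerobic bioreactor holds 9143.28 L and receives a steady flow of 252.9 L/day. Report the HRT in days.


HRT = V / Q
= 9143.28 / 252.9
= 36.1537 days

36.1537 days


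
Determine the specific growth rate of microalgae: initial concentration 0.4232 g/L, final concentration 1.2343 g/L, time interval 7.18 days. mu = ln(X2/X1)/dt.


mu = ln(X2/X1) / dt
= ln(1.2343/0.4232) / 7.18
= 0.1491 per day

0.1491 per day


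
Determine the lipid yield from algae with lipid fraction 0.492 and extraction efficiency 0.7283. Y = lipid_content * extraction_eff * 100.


Y = lipid_content * extraction_eff * 100
= 0.492 * 0.7283 * 100
= 35.8324%

35.8324%


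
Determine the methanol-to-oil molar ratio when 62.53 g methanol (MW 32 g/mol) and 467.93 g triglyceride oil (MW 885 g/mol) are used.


Molar ratio = n_MeOH / n_oil = (MeOH/32) / (oil/885) = (MeOH * 885) / (32 * oil)
= (62.53 * 885) / (32 * 467.93)
= 3.6957

3.6957


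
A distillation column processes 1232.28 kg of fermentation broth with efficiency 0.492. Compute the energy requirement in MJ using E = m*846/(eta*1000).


E = m * 846 / (eta * 1000)
= 1232.28 * 846 / (0.492 * 1000)
= 2118.9205 MJ

2118.9205 MJ


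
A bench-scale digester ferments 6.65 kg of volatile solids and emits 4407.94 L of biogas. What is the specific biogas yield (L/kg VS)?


Y = V / VS
= 4407.94 / 6.65
= 662.8481 L/kg VS

662.8481 L/kg VS


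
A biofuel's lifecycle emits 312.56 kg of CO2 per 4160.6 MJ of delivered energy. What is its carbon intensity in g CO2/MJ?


CI = CO2 * 1000 / E
= 312.56 * 1000 / 4160.6
= 75.1238 g CO2/MJ

75.1238 g CO2/MJ


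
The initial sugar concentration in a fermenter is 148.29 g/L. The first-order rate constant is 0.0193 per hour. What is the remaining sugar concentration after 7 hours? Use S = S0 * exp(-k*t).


S = S0 * exp(-k * t)
S = 148.29 * exp(-0.0193 * 7)
S = 129.5504 g/L

129.5504 g/L


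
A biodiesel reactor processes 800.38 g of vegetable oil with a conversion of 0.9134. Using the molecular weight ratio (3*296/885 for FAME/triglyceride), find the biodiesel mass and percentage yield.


m_FAME = oil * conv * (3 * 296 / 885) = oil * conv * (888/885)
= 800.38 * 0.9134 * 888 / 885
= 733.5453 g
Y = m_FAME / oil * 100 = conv * (888/885) * 100
= 0.9134 * 888 / 885 * 100
= 91.65%

733.5453 g FAME; Y = 91.65%


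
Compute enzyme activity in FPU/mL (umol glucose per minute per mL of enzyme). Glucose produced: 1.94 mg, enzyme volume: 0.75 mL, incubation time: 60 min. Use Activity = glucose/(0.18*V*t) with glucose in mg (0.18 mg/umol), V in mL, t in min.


Activity = glucose_mg / (0.18 mg/umol * V_mL * t_min)
= 1.94 / (0.18 * 0.75 * 60)
= 0.2395 FPU/mL

0.2395 FPU/mL


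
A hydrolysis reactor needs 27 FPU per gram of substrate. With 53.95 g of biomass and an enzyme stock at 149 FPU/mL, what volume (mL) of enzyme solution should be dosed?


V = dosage * m_sub / activity
V = 27 * 53.95 / 149
V = 9.7762 mL

9.7762 mL


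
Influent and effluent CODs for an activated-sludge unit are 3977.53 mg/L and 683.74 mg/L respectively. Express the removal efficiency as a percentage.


eta = (COD_in - COD_out) / COD_in * 100
= (3977.53 - 683.74) / 3977.53 * 100
= 82.8099%

82.8099%


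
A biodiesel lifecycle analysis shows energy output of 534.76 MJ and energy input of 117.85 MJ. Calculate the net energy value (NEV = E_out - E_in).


NEV = E_out - E_in
= 534.76 - 117.85
= 416.9100 MJ

416.9100 MJ


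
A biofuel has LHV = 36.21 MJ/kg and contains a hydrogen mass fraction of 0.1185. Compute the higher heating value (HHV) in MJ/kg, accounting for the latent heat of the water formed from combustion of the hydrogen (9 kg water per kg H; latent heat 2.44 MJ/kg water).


HHV = LHV + H_frac * 9 * 2.44
= 36.21 + 0.1185 * 9 * 2.44
= 38.8123 MJ/kg

38.8123 MJ/kg


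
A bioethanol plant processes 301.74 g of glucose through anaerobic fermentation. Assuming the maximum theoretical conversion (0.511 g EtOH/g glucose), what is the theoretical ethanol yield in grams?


Theoretical ethanol yield: m_EtOH = 0.511 * m_glucose
m_EtOH = 0.511 * 301.74 = 154.1891 g

154.1891 g


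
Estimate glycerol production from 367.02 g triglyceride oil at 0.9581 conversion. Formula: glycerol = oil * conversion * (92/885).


glycerol = oil * conv * (92/885)
= 367.02 * 0.9581 * 92 / 885
= 36.5549 g

36.5549 g


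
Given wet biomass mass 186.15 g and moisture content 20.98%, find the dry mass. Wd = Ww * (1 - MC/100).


Wd = Ww * (1 - MC/100)
= 186.15 * (1 - 20.98/100)
= 147.0957 g

147.0957 g


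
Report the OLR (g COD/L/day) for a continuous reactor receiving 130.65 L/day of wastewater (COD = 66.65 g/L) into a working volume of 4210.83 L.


OLR = Q * S / V
= 130.65 * 66.65 / 4210.83
= 2.0680 g/L/day

2.0680 g/L/day


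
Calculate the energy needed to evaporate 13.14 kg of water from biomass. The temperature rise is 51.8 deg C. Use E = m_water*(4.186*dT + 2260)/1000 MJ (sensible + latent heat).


E = m_water * (4.186 * dT + 2260) / 1000
= 13.14 * (4.186 * 51.8 + 2260) / 1000
= 32.5456 MJ

32.5456 MJ


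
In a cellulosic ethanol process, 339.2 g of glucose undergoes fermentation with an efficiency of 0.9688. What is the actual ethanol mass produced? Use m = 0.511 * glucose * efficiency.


Actual ethanol: m = 0.511 * 339.2 * 0.9688
m = 167.9233 g

167.9233 g


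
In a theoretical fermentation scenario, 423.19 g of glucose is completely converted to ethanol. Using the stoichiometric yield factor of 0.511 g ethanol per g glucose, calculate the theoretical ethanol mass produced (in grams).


Theoretical ethanol yield: m_EtOH = 0.511 * m_glucose
m_EtOH = 0.511 * 423.19 = 216.2501 g

216.2501 g


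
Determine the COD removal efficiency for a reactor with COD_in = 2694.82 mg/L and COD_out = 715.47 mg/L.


eta = (COD_in - COD_out) / COD_in * 100
= (2694.82 - 715.47) / 2694.82 * 100
= 73.4502%

73.4502%


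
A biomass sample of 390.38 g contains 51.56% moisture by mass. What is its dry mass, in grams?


Wd = Ww * (1 - MC/100)
= 390.38 * (1 - 51.56/100)
= 189.1001 g

189.1001 g


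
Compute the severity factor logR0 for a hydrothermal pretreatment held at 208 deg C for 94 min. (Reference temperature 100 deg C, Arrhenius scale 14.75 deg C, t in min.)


logR0 = log10(t * exp((T - 100) / 14.75))
= log10(94 * exp((208 - 100) / 14.75))
= 5.1530

5.1530


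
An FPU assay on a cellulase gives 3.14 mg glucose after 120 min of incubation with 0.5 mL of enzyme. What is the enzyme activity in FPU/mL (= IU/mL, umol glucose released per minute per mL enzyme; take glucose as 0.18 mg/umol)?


Activity = glucose_mg / (0.18 mg/umol * V_mL * t_min)
= 3.14 / (0.18 * 0.5 * 120)
= 0.2907 FPU/mL

0.2907 FPU/mL
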